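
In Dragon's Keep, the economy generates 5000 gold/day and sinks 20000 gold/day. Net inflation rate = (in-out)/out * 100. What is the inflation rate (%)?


Net gold = 5000 - 20000 = -15000
Inflation rate = net / sunk * 100 = -15000 / 20000 * 100
= -0.75 * 100
= -75.00%

-75.00%


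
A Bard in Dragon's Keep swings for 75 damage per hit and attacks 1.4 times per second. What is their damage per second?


DPS = damage * attack_speed
= 75 * 1.4
= 105.0

105.0 DPS


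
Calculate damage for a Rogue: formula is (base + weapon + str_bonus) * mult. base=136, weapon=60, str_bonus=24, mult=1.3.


Sum base + weapon + str = 136 + 60 + 24 = 220
Multiply by 1.3:
220 * 1.3 = 286.0

286.0 damage


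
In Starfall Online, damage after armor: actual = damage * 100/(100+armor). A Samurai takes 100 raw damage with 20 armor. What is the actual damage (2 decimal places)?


actual = 100 * 100 / (100 + 20)
= 100 * 100 / 120
= 10000 / 120
= 83.33

83.33 damage


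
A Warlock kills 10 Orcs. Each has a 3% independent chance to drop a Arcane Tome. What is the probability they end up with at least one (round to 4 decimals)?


P(at least one) = 1 - P(none) = 1 - (1-p)^n
p = 3/100 = 0.03
1 - p = 0.97
(1 - p)^10 = 0.97^10 = 0.737424
P(at least one) = 1 - 0.737424 = 0.2626

0.2626


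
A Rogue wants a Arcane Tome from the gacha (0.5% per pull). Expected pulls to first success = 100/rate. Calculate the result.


Expected pulls for a geometric distribution = 1/p = 100 / rate%
= 100 / 0.5
= 200.0

200.0 pulls


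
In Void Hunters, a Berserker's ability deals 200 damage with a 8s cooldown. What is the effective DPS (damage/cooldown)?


DPS = damage / cooldown
= 200 / 8
= 25.00

25.00 DPS


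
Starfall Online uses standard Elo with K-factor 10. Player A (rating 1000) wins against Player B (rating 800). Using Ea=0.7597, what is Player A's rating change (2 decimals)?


Elo update: delta = K * (S - Ea), where S = 1 (wins)
S - Ea = 1 - 0.7597 = 0.2403
Rating change = 10 * 0.2403
= 2.40

2.40 rating points


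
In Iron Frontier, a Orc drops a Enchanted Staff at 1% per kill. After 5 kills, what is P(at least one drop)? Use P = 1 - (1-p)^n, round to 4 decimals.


P(at least one) = 1 - P(none) = 1 - (1-p)^n
p = 1/100 = 0.01
1 - p = 0.99
(1 - p)^5 = 0.99^5 = 0.950990
P(at least one) = 1 - 0.950990 = 0.0490

0.0490


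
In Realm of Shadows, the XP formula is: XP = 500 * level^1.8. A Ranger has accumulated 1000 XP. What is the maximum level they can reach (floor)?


XP = 500 * level^1.8, so level = (XP / 500)^(1/1.8)
= (1000 / 500)^(1/1.8)
= 2.0^0.5556
= 1.4697
Floor: level = 1

level 1


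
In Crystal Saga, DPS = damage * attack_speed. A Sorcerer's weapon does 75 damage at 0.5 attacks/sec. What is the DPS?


DPS = damage * attack_speed
= 75 * 0.5
= 37.5

37.5 DPS


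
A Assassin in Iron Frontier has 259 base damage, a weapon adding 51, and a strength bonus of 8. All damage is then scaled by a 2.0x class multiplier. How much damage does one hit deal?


Sum base + weapon + str = 259 + 51 + 8 = 318
Multiply by 2.0:
318 * 2.0 = 636.0

636.0 damage


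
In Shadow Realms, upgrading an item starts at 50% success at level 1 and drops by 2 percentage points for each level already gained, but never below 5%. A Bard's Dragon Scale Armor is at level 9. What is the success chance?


raw_rate = 50 - 2 * (9 - 1)
= 50 - 2 * 8
= 50 - 16
= 34
Apply floor: max(34, 5) = 34%

34%


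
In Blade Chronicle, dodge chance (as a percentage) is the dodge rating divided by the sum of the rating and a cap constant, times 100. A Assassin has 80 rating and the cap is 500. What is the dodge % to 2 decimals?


dodge% = 80 / (80 + 500) * 100
= 80 / 580 * 100
= 0.137931 * 100
= 13.79%

13.79%


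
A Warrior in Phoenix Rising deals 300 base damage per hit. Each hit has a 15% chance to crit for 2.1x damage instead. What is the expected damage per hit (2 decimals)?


E[dmg] = base * (1 + crit_chance * (crit_mult - 1))
cc as decimal = 15/100 = 0.15
cm - 1 = 2.1 - 1 = 1.1
Bonus factor = 0.15 * 1.1 = 0.165
Total multiplier = 1 + 0.165 = 1.165
Expected damage = 300 * 1.165 = 349.50

349.50 damage


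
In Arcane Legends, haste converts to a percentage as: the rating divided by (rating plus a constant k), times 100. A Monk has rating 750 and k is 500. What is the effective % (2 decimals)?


effective% = rating / (rating + k) * 100
= 750 / (750 + 500) * 100
= 750 / 1250 * 100
= 0.6 * 100
= 60.00%

60.00%


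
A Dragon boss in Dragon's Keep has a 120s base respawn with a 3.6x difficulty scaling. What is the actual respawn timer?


Respawn time = base * multiplier
= 120 * 3.6
= 432.0 seconds

432.0 seconds


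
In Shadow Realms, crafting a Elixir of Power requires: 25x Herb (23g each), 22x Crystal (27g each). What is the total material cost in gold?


Cost breakdown:
  Herb: 25 * 23 = 575
  Crystal: 22 * 27 = 594
Total = 575 + 594 = 1169

1169 gold


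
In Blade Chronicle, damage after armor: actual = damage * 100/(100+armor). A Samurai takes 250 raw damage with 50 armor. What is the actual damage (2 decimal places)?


actual = 250 * 100 / (100 + 50)
= 250 * 100 / 150
= 25000 / 150
= 166.67

166.67 damage


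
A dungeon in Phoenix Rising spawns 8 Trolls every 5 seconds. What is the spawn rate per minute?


Spawns per minute = count * (60 / interval)
= 8 * (60 / 5)
= 8 * 12.0
= 96.0

96.0 per minute


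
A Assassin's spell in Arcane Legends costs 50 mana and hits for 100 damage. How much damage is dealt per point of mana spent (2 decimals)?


Efficiency = damage / mana
= 100 / 50
= 2.00

2.00 dmg/mana


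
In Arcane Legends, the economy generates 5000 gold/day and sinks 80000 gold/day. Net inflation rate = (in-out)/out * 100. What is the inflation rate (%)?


Net gold = 5000 - 80000 = -75000
Inflation rate = net / sunk * 100 = -75000 / 80000 * 100
= -0.9375 * 100
= -93.75%

-93.75%


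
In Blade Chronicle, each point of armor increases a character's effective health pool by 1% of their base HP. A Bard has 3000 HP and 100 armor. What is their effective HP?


EHP = 3000 * (1 + 100/100)
= 3000 * (1 + 1.0)
= 3000 * 2.0
= 6000.0

6000.0 EHP


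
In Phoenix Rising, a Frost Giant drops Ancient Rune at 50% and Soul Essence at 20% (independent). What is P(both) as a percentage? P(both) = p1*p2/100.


For independent events, P(both) = P(A) * P(B)
= 50% * 20%
= 1000 / 100 %
= 10.0%

10.0%


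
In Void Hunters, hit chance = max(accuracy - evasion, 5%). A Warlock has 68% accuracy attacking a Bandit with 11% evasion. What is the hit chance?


accuracy - evasion = 68 - 11 = 57
Apply floor: max(57, 5) = 57
Hit chance = 57%

57%


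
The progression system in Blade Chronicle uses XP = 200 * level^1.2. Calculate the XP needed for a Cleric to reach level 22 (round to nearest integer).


XP = 200 * level^1.2
Substitute level = 22:
XP = 200 * 22^1.2
= 200 * 40.8232
= 8165

8165 XP


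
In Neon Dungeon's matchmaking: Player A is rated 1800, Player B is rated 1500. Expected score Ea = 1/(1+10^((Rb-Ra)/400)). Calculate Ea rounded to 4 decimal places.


Elo expected score: Ea = 1/(1 + 10^((Rb-Ra)/400))
Rb - Ra = 1500 - 1800 = -300
(Rb-Ra)/400 = -300/400 = -0.75
10^-0.75 = 0.177828
Ea = 1/(1 + 0.177828) = 1/1.177828 = 0.8490

0.8490


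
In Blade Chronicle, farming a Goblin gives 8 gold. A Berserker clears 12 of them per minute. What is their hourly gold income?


Gold per minute = 8 * 12 = 96
Gold per hour = 96 * 60 = 5760

5760 gold/hour


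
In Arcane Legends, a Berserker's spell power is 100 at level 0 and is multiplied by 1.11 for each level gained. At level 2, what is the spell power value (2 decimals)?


value = base * growth^level
= 100 * 1.11^2
= 100 * 1.2321
= 123.21

123.21 spell power


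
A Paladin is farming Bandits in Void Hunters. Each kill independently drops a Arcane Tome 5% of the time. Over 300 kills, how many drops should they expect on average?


Expected drops = kills * (drop_rate / 100)
= 300 * (5 / 100)
= 300 * 0.05
= 15.0

15.0 drops


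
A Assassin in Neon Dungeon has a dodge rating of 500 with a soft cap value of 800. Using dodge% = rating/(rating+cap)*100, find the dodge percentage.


dodge% = 500 / (500 + 800) * 100
= 500 / 1300 * 100
= 0.384615 * 100
= 38.46%

38.46%


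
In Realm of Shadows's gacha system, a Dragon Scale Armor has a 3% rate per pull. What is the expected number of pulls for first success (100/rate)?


Expected pulls for a geometric distribution = 1/p = 100 / rate%
= 100 / 3
= 33.33

33.33 pulls


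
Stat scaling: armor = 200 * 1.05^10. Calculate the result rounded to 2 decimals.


value = base * growth^level
= 200 * 1.05^10
= 200 * 1.628895
= 325.78

325.78 armor


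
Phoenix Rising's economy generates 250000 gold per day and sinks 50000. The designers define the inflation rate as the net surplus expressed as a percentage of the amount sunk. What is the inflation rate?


Net gold = 250000 - 50000 = 200000
Inflation rate = net / sunk * 100 = 200000 / 50000 * 100
= 4.0 * 100
= 400.00%

400.00%


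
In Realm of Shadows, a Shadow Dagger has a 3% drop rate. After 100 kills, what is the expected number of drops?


Expected drops = kills * (drop_rate / 100)
= 100 * (3 / 100)
= 100 * 0.03
= 3.0

3.0 drops


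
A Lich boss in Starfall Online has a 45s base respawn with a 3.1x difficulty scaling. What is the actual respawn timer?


Respawn time = base * multiplier
= 45 * 3.1
= 139.5 seconds

139.5 seconds


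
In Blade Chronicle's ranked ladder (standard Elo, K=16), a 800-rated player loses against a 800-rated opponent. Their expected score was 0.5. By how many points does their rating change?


Elo update: delta = K * (S - Ea), where S = 0 (loses)
S - Ea = 0 - 0.5 = -0.5
Rating change = 16 * -0.5
= -8.00

-8.00 rating points


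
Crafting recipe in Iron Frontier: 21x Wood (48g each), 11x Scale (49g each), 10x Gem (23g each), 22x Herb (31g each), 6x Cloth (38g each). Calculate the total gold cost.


Cost breakdown:
  Wood: 21 * 48 = 1008
  Scale: 11 * 49 = 539
  Gem: 10 * 23 = 230
  Herb: 22 * 31 = 682
  Cloth: 6 * 38 = 228
Total = 1008 + 539 + 230 + 682 + 228 = 2687

2687 gold


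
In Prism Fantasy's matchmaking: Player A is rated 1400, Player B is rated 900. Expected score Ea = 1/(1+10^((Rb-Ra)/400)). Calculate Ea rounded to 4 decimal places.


Elo expected score: Ea = 1/(1 + 10^((Rb-Ra)/400))
Rb - Ra = 900 - 1400 = -500
(Rb-Ra)/400 = -500/400 = -1.25
10^-1.25 = 0.056234
Ea = 1/(1 + 0.056234) = 1/1.056234 = 0.9468

0.9468


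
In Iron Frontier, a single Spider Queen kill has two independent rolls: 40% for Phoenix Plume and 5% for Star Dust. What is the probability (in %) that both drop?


For independent events, P(both) = P(A) * P(B)
= 40% * 5%
= 200 / 100 %
= 2.0%

2.0%


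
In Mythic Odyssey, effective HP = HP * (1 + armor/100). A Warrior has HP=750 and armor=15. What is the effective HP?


EHP = 750 * (1 + 15/100)
= 750 * (1 + 0.15)
= 750 * 1.15
= 862.5

862.5 EHP


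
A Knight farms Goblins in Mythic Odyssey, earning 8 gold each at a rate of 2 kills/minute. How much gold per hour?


Gold per minute = 8 * 2 = 16
Gold per hour = 16 * 60 = 960

960 gold/hour


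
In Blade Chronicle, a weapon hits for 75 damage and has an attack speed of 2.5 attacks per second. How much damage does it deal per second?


DPS = damage * attack_speed
= 75 * 2.5
= 187.5

187.5 DPS


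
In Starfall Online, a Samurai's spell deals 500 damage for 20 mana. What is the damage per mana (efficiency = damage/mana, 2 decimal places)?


Efficiency = damage / mana
= 500 / 20
= 25.00

25.00 dmg/mana


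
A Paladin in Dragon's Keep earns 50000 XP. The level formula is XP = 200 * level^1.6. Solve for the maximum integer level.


XP = 200 * level^1.6, so level = (XP / 200)^(1/1.6)
= (50000 / 200)^(1/1.6)
= 250.0^0.625
= 31.5292
Floor: level = 31

level 31


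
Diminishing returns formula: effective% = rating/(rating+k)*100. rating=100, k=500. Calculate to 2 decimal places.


effective% = rating / (rating + k) * 100
= 100 / (100 + 500) * 100
= 100 / 600 * 100
= 0.166667 * 100
= 16.67%

16.67%


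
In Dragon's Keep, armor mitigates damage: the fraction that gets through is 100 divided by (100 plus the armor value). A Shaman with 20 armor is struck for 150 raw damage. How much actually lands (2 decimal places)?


actual = 150 * 100 / (100 + 20)
= 150 * 100 / 120
= 15000 / 120
= 125.00

125.00 damage


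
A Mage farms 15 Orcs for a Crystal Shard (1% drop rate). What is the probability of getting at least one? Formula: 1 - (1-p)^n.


P(at least one) = 1 - P(none) = 1 - (1-p)^n
p = 1/100 = 0.01
1 - p = 0.99
(1 - p)^15 = 0.99^15 = 0.860058
P(at least one) = 1 - 0.860058 = 0.1399

0.1399


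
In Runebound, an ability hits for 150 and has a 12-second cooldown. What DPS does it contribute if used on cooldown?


DPS = damage / cooldown
= 150 / 12
= 12.50

12.50 DPS


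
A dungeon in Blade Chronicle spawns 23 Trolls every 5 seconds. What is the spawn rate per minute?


Spawns per minute = count * (60 / interval)
= 23 * (60 / 5)
= 23 * 12.0
= 276.0

276.0 per minute


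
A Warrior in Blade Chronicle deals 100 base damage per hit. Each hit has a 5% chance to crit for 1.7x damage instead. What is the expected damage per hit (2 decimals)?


E[dmg] = base * (1 + crit_chance * (crit_mult - 1))
cc as decimal = 5/100 = 0.05
cm - 1 = 1.7 - 1 = 0.7
Bonus factor = 0.05 * 0.7 = 0.035
Total multiplier = 1 + 0.035 = 1.035
Expected damage = 100 * 1.035 = 103.50

103.50 damage


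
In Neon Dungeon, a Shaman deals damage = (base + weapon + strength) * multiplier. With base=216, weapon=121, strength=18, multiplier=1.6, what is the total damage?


Sum base + weapon + str = 216 + 121 + 18 = 355
Multiply by 1.6:
355 * 1.6 = 568.0

568.0 damage


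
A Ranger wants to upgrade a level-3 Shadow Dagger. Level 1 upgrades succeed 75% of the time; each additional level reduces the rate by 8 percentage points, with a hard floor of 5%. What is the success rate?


raw_rate = 75 - 8 * (3 - 1)
= 75 - 8 * 2
= 75 - 16
= 59
Apply floor: max(59, 5) = 59%

59%


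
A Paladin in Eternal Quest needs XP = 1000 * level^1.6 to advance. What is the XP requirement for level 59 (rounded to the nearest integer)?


XP = 1000 * level^1.6
Substitute level = 59:
XP = 1000 * 59^1.6
= 1000 * 681.339
= 681339

681339 XP


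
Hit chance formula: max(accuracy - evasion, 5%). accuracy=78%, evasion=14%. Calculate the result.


accuracy - evasion = 78 - 14 = 64
Apply floor: max(64, 5) = 64
Hit chance = 64%

64%


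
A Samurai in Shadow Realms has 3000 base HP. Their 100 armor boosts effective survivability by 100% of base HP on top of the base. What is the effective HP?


EHP = 3000 * (1 + 100/100)
= 3000 * (1 + 1.0)
= 3000 * 2.0
= 6000.0

6000.0 EHP


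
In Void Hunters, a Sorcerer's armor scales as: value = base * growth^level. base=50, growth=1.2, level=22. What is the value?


value = base * growth^level
= 50 * 1.2^22
= 50 * 55.206144
= 2760.31

2760.31 armor


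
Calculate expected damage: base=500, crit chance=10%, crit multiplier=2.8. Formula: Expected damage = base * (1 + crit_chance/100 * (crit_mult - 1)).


E[dmg] = base * (1 + crit_chance * (crit_mult - 1))
cc as decimal = 10/100 = 0.1
cm - 1 = 2.8 - 1 = 1.8
Bonus factor = 0.1 * 1.8 = 0.18
Total multiplier = 1 + 0.18 = 1.18
Expected damage = 500 * 1.18 = 590.00

590.00 damage


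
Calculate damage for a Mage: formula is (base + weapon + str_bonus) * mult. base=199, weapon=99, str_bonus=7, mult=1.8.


Sum base + weapon + str = 199 + 99 + 7 = 305
Multiply by 1.8:
305 * 1.8 = 549.0

549.0 damage


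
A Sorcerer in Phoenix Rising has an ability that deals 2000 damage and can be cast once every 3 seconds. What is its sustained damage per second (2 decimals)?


DPS = damage / cooldown
= 2000 / 3
= 666.67

666.67 DPS


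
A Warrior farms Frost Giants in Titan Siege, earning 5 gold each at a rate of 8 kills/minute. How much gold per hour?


Gold per minute = 5 * 8 = 40
Gold per hour = 40 * 60 = 2400

2400 gold/hour


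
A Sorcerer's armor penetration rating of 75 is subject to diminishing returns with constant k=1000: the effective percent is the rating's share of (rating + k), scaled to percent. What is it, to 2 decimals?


effective% = rating / (rating + k) * 100
= 75 / (75 + 1000) * 100
= 75 / 1075 * 100
= 0.069767 * 100
= 6.98%

6.98%


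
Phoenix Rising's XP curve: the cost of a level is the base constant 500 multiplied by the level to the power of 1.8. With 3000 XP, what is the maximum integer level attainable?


XP = 500 * level^1.8, so level = (XP / 500)^(1/1.8)
= (3000 / 500)^(1/1.8)
= 6.0^0.5556
= 2.7059
Floor: level = 2

level 2


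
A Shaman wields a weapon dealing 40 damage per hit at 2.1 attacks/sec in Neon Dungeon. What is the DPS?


DPS = damage * attack_speed
= 40 * 2.1
= 84.0

84.0 DPS


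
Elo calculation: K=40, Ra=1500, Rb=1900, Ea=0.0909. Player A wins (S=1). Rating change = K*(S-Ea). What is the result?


Elo update: delta = K * (S - Ea), where S = 1 (wins)
S - Ea = 1 - 0.0909 = 0.9091
Rating change = 40 * 0.9091
= 36.36

36.36 rating points


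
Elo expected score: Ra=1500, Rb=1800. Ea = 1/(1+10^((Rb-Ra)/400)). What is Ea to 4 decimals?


Elo expected score: Ea = 1/(1 + 10^((Rb-Ra)/400))
Rb - Ra = 1800 - 1500 = 300
(Rb-Ra)/400 = 300/400 = 0.75
10^0.75 = 5.623413
Ea = 1/(1 + 5.623413) = 1/6.623413 = 0.1510

0.1510


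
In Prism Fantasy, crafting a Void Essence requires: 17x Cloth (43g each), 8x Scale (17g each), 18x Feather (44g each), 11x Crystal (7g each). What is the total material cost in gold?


Cost breakdown:
  Cloth: 17 * 43 = 731
  Scale: 8 * 17 = 136
  Feather: 18 * 44 = 792
  Crystal: 11 * 7 = 77
Total = 731 + 136 + 792 + 77 = 1736

1736 gold


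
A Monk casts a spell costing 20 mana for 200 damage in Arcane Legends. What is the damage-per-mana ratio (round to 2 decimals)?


Efficiency = damage / mana
= 200 / 20
= 10.00

10.00 dmg/mana


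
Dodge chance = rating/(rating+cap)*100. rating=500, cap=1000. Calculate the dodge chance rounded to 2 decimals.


dodge% = 500 / (500 + 1000) * 100
= 500 / 1500 * 100
= 0.333333 * 100
= 33.33%

33.33%


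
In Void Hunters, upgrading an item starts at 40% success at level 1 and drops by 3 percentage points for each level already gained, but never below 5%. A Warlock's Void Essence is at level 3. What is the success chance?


raw_rate = 40 - 3 * (3 - 1)
= 40 - 3 * 2
= 40 - 6
= 34
Apply floor: max(34, 5) = 34%

34%


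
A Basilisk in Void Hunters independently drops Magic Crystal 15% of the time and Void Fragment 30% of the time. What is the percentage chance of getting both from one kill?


For independent events, P(both) = P(A) * P(B)
= 15% * 30%
= 450 / 100 %
= 4.5%

4.5%


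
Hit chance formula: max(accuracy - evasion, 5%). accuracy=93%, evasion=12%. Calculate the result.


accuracy - evasion = 93 - 12 = 81
Apply floor: max(81, 5) = 81
Hit chance = 81%

81%


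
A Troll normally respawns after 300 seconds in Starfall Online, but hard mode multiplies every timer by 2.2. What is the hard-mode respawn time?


Respawn time = base * multiplier
= 300 * 2.2
= 660.0 seconds

660.0 seconds


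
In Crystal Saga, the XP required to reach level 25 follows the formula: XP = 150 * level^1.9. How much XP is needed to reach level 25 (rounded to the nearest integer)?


XP = 150 * level^1.9
Substitute level = 25:
XP = 150 * 25^1.9
= 150 * 452.9873
= 67948

67948 XP


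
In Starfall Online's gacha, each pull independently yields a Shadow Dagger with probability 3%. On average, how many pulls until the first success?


Expected pulls for a geometric distribution = 1/p = 100 / rate%
= 100 / 3
= 33.33

33.33 pulls


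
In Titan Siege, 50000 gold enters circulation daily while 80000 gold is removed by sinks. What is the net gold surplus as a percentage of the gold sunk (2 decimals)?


Net gold = 50000 - 80000 = -30000
Inflation rate = net / sunk * 100 = -30000 / 80000 * 100
= -0.375 * 100
= -37.50%

-37.50%


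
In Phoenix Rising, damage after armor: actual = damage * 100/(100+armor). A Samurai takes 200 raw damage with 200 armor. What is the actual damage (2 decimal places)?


actual = 200 * 100 / (100 + 200)
= 200 * 100 / 300
= 20000 / 300
= 66.67

66.67 damage


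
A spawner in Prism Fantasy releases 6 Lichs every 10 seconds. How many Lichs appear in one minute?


Spawns per minute = count * (60 / interval)
= 6 * (60 / 10)
= 6 * 6.0
= 36.0

36.0 per minute


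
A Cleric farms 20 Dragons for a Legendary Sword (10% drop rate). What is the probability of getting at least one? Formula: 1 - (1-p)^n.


P(at least one) = 1 - P(none) = 1 - (1-p)^n
p = 10/100 = 0.1
1 - p = 0.9
(1 - p)^20 = 0.9^20 = 0.121577
P(at least one) = 1 - 0.121577 = 0.8784

0.8784


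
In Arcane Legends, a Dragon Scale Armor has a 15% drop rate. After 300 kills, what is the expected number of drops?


Expected drops = kills * (drop_rate / 100)
= 300 * (15 / 100)
= 300 * 0.15
= 45.0

45.0 drops


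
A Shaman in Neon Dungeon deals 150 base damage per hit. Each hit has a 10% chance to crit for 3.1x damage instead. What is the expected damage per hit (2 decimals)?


E[dmg] = base * (1 + crit_chance * (crit_mult - 1))
cc as decimal = 10/100 = 0.1
cm - 1 = 3.1 - 1 = 2.1
Bonus factor = 0.1 * 2.1 = 0.21
Total multiplier = 1 + 0.21 = 1.21
Expected damage = 150 * 1.21 = 181.50

181.50 damage


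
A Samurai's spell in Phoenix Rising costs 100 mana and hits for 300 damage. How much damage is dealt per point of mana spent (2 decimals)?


Efficiency = damage / mana
= 300 / 100
= 3.00

3.00 dmg/mana


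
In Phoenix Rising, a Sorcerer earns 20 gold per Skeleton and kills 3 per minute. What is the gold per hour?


Gold per minute = 20 * 3 = 60
Gold per hour = 60 * 60 = 3600

3600 gold/hour


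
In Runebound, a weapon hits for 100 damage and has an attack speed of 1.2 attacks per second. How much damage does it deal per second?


DPS = damage * attack_speed
= 100 * 1.2
= 120.0

120.0 DPS


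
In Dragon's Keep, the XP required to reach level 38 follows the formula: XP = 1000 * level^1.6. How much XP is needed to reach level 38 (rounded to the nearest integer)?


XP = 1000 * level^1.6
Substitute level = 38:
XP = 1000 * 38^1.6
= 1000 * 337.0185
= 337019

337019 XP


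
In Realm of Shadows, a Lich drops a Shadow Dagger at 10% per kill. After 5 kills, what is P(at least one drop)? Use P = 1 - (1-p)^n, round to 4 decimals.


P(at least one) = 1 - P(none) = 1 - (1-p)^n
p = 10/100 = 0.1
1 - p = 0.9
(1 - p)^5 = 0.9^5 = 0.590490
P(at least one) = 1 - 0.590490 = 0.4095

0.4095


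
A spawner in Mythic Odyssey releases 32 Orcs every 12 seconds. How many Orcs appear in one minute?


Spawns per minute = count * (60 / interval)
= 32 * (60 / 12)
= 32 * 5.0
= 160.0

160.0 per minute


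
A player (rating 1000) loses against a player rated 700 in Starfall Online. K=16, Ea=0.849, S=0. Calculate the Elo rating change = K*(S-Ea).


Elo update: delta = K * (S - Ea), where S = 0 (loses)
S - Ea = 0 - 0.849 = -0.849
Rating change = 16 * -0.849
= -13.58

-13.58 rating points


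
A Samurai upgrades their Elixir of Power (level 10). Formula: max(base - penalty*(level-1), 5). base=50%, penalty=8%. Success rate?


raw_rate = 50 - 8 * (10 - 1)
= 50 - 8 * 9
= 50 - 72
= -22
Apply floor: max(-22, 5) = 5%

5%


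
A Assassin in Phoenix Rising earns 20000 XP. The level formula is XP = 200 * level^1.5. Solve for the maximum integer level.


XP = 200 * level^1.5, so level = (XP / 200)^(1/1.5)
= (20000 / 200)^(1/1.5)
= 100.0^0.6667
= 21.5443
Floor: level = 21

level 21


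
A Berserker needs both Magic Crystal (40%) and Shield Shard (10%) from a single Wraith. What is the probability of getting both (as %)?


For independent events, P(both) = P(A) * P(B)
= 40% * 10%
= 400 / 100 %
= 4.0%

4.0%


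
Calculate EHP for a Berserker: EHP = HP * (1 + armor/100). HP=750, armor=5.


EHP = 750 * (1 + 5/100)
= 750 * (1 + 0.05)
= 750 * 1.05
= 787.5

787.5 EHP


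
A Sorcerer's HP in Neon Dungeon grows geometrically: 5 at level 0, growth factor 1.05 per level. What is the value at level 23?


value = base * growth^level
= 5 * 1.05^23
= 5 * 3.071524
= 15.36

15.36 HP


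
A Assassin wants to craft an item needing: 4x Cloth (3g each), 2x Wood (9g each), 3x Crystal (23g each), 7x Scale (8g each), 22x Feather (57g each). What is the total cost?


Cost breakdown:
  Cloth: 4 * 3 = 12
  Wood: 2 * 9 = 18
  Crystal: 3 * 23 = 69
  Scale: 7 * 8 = 56
  Feather: 22 * 57 = 1254
Total = 12 + 18 + 69 + 56 + 1254 = 1409

1409 gold


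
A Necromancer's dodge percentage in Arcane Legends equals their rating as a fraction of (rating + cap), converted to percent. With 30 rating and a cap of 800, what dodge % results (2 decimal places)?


dodge% = 30 / (30 + 800) * 100
= 30 / 830 * 100
= 0.036145 * 100
= 3.61%

3.61%


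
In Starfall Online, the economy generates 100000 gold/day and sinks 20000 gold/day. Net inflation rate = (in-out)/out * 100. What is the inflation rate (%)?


Net gold = 100000 - 20000 = 80000
Inflation rate = net / sunk * 100 = 80000 / 20000 * 100
= 4.0 * 100
= 400.00%

400.00%


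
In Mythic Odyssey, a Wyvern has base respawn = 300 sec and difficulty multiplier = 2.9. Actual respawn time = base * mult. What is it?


Respawn time = base * multiplier
= 300 * 2.9
= 870.0 seconds

870.0 seconds


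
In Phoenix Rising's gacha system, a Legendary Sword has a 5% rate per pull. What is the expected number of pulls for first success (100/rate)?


Expected pulls for a geometric distribution = 1/p = 100 / rate%
= 100 / 5
= 20.0

20.0 pulls


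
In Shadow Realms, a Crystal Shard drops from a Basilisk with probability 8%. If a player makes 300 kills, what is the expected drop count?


Expected drops = kills * (drop_rate / 100)
= 300 * (8 / 100)
= 300 * 0.08
= 24.0

24.0 drops


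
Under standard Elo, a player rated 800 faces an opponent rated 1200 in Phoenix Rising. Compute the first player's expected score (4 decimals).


Elo expected score: Ea = 1/(1 + 10^((Rb-Ra)/400))
Rb - Ra = 1200 - 800 = 400
(Rb-Ra)/400 = 400/400 = 1.0
10^1.0 = 10.0
Ea = 1/(1 + 10.0) = 1/11.0 = 0.0909

0.0909


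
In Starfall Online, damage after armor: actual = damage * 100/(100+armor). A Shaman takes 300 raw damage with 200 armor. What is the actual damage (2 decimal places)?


actual = 300 * 100 / (100 + 200)
= 300 * 100 / 300
= 30000 / 300
= 100.00

100.00 damage


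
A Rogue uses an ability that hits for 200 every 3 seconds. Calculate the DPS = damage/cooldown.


DPS = damage / cooldown
= 200 / 3
= 66.67

66.67 DPS


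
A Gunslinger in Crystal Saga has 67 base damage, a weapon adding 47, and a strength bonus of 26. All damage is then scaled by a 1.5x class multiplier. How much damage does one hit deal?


Sum base + weapon + str = 67 + 47 + 26 = 140
Multiply by 1.5:
140 * 1.5 = 210.0

210.0 damage


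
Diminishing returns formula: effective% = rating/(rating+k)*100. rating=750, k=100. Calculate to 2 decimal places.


effective% = rating / (rating + k) * 100
= 750 / (750 + 100) * 100
= 750 / 850 * 100
= 0.882353 * 100
= 88.24%

88.24%


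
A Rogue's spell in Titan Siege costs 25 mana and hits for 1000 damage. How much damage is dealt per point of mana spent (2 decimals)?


Efficiency = damage / mana
= 1000 / 25
= 40.00

40.00 dmg/mana


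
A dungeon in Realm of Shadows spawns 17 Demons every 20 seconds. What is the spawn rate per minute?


Spawns per minute = count * (60 / interval)
= 17 * (60 / 20)
= 17 * 3.0
= 51.0

51.0 per minute


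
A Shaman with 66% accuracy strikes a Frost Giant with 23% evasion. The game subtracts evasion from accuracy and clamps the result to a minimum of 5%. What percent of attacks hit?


accuracy - evasion = 66 - 23 = 43
Apply floor: max(43, 5) = 43
Hit chance = 43%

43%


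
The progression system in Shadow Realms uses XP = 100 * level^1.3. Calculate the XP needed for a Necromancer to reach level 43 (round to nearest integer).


XP = 100 * level^1.3
Substitute level = 43:
XP = 100 * 43^1.3
= 100 * 132.8951
= 13290

13290 XP


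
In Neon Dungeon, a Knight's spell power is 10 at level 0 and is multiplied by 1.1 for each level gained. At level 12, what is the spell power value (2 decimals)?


value = base * growth^level
= 10 * 1.1^12
= 10 * 3.138428
= 31.38

31.38 spell power


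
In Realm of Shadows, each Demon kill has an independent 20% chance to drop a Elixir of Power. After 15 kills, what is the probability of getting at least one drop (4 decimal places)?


P(at least one) = 1 - P(none) = 1 - (1-p)^n
p = 20/100 = 0.2
1 - p = 0.8
(1 - p)^15 = 0.8^15 = 0.035184
P(at least one) = 1 - 0.035184 = 0.9648

0.9648


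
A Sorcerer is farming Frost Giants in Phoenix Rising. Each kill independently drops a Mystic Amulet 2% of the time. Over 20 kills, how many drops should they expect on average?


Expected drops = kills * (drop_rate / 100)
= 20 * (2 / 100)
= 20 * 0.02
= 0.4

0.4 drops


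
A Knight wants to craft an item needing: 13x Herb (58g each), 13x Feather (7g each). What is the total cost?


Cost breakdown:
  Herb: 13 * 58 = 754
  Feather: 13 * 7 = 91
Total = 754 + 91 = 845

845 gold


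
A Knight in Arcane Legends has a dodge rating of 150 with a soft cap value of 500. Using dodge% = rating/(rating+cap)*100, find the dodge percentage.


dodge% = 150 / (150 + 500) * 100
= 150 / 650 * 100
= 0.230769 * 100
= 23.08%

23.08%


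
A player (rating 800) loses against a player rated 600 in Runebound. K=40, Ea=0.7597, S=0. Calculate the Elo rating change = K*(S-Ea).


Elo update: delta = K * (S - Ea), where S = 0 (loses)
S - Ea = 0 - 0.7597 = -0.7597
Rating change = 40 * -0.7597
= -30.39

-30.39 rating points


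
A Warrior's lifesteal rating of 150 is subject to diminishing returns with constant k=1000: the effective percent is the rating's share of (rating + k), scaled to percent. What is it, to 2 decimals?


effective% = rating / (rating + k) * 100
= 150 / (150 + 1000) * 100
= 150 / 1150 * 100
= 0.130435 * 100
= 13.04%

13.04%


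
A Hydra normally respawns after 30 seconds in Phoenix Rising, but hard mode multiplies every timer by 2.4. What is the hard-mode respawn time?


Respawn time = base * multiplier
= 30 * 2.4
= 72.0 seconds

72.0 seconds


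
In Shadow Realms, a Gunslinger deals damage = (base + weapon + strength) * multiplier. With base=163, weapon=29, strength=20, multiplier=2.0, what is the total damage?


Sum base + weapon + str = 163 + 29 + 20 = 212
Multiply by 2.0:
212 * 2.0 = 424.0

424.0 damage


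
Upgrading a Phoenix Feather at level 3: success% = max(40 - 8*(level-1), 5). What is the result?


raw_rate = 40 - 8 * (3 - 1)
= 40 - 8 * 2
= 40 - 16
= 24
Apply floor: max(24, 5) = 24%

24%


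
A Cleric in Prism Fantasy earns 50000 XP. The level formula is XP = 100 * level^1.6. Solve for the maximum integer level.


XP = 100 * level^1.6, so level = (XP / 100)^(1/1.6)
= (50000 / 100)^(1/1.6)
= 500.0^0.625
= 48.6246
Floor: level = 48

level 48


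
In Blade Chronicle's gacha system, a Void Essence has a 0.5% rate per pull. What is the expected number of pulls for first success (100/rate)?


Expected pulls for a geometric distribution = 1/p = 100 / rate%
= 100 / 0.5
= 200.0

200.0 pulls


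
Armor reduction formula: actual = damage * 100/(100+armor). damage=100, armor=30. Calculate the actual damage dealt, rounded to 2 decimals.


actual = 100 * 100 / (100 + 30)
= 100 * 100 / 130
= 10000 / 130
= 76.92

76.92 damage


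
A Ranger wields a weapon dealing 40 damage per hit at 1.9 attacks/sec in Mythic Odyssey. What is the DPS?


DPS = damage * attack_speed
= 40 * 1.9
= 76.0

76.0 DPS


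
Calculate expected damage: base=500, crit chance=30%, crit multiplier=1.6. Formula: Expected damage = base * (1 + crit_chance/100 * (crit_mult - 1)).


E[dmg] = base * (1 + crit_chance * (crit_mult - 1))
cc as decimal = 30/100 = 0.3
cm - 1 = 1.6 - 1 = 0.6
Bonus factor = 0.3 * 0.6 = 0.18
Total multiplier = 1 + 0.18 = 1.18
Expected damage = 500 * 1.18 = 590.00

590.00 damage


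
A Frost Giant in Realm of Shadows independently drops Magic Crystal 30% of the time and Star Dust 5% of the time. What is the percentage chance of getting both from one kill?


For independent events, P(both) = P(A) * P(B)
= 30% * 5%
= 150 / 100 %
= 1.5%

1.5%


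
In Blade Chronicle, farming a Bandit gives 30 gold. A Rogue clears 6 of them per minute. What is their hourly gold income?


Gold per minute = 30 * 6 = 180
Gold per hour = 180 * 60 = 10800

10800 gold/hour


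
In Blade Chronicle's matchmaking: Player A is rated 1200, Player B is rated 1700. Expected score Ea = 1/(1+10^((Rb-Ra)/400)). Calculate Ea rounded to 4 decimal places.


Elo expected score: Ea = 1/(1 + 10^((Rb-Ra)/400))
Rb - Ra = 1700 - 1200 = 500
(Rb-Ra)/400 = 500/400 = 1.25
10^1.25 = 17.782794
Ea = 1/(1 + 17.782794) = 1/18.782794 = 0.0532

0.0532


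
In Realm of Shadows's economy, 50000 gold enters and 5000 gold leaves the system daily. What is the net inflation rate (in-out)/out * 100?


Net gold = 50000 - 5000 = 45000
Inflation rate = net / sunk * 100 = 45000 / 5000 * 100
= 9.0 * 100
= 900.00%

900.00%


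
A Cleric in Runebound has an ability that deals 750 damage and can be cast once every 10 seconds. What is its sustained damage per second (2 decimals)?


DPS = damage / cooldown
= 750 / 10
= 75.00

75.00 DPS


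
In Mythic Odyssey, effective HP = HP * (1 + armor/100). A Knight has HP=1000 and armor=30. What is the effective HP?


EHP = 1000 * (1 + 30/100)
= 1000 * (1 + 0.3)
= 1000 * 1.3
= 1300.0

1300.0 EHP


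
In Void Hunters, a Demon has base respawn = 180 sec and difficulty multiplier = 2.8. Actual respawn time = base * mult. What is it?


Respawn time = base * multiplier
= 180 * 2.8
= 504.0 seconds

504.0 seconds


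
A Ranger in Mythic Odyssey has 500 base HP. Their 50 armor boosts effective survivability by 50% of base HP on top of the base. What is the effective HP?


EHP = 500 * (1 + 50/100)
= 500 * (1 + 0.5)
= 500 * 1.5
= 750.0

750.0 EHP


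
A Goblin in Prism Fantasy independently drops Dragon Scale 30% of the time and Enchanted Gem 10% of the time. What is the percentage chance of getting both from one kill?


For independent events, P(both) = P(A) * P(B)
= 30% * 10%
= 300 / 100 %
= 3.0%

3.0%


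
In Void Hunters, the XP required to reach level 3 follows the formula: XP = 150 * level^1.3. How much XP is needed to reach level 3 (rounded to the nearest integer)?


XP = 150 * level^1.3
Substitute level = 3:
XP = 150 * 3^1.3
= 150 * 4.1712
= 626

626 XP


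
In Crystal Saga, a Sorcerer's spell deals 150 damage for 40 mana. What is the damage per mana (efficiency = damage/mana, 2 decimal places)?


Efficiency = damage / mana
= 150 / 40
= 3.75

3.75 dmg/mana


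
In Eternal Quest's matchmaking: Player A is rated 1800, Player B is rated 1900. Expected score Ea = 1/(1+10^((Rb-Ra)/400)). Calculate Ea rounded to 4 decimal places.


Elo expected score: Ea = 1/(1 + 10^((Rb-Ra)/400))
Rb - Ra = 1900 - 1800 = 100
(Rb-Ra)/400 = 100/400 = 0.25
10^0.25 = 1.778279
Ea = 1/(1 + 1.778279) = 1/2.778279 = 0.3599

0.3599


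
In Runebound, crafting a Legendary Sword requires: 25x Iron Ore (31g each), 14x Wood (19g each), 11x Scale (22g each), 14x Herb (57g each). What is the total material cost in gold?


Cost breakdown:
  Iron Ore: 25 * 31 = 775
  Wood: 14 * 19 = 266
  Scale: 11 * 22 = 242
  Herb: 14 * 57 = 798
Total = 775 + 266 + 242 + 798 = 2081

2081 gold


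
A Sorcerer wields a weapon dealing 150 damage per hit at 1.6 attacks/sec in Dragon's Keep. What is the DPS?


DPS = damage * attack_speed
= 150 * 1.6
= 240.0

240.0 DPS


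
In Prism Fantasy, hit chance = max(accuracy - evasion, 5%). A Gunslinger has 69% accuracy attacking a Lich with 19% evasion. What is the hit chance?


accuracy - evasion = 69 - 19 = 50
Apply floor: max(50, 5) = 50
Hit chance = 50%

50%


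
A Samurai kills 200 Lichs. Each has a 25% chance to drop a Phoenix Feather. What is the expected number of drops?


Expected drops = kills * (drop_rate / 100)
= 200 * (25 / 100)
= 200 * 0.25
= 50.0

50.0 drops


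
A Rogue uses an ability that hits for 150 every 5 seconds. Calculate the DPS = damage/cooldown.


DPS = damage / cooldown
= 150 / 5
= 30.00

30.00 DPS


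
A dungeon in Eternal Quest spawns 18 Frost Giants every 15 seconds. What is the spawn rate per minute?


Spawns per minute = count * (60 / interval)
= 18 * (60 / 15)
= 18 * 4.0
= 72.0

72.0 per minute


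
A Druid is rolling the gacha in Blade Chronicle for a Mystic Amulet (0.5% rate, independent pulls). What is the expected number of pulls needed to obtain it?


Expected pulls for a geometric distribution = 1/p = 100 / rate%
= 100 / 0.5
= 200.0

200.0 pulls


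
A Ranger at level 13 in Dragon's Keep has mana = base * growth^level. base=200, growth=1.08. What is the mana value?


value = base * growth^level
= 200 * 1.08^13
= 200 * 2.719624
= 543.92

543.92 mana


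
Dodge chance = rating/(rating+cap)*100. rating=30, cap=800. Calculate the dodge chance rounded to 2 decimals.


dodge% = 30 / (30 + 800) * 100
= 30 / 830 * 100
= 0.036145 * 100
= 3.61%

3.61%


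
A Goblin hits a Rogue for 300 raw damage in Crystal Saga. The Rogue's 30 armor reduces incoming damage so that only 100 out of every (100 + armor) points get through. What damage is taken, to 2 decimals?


actual = 300 * 100 / (100 + 30)
= 300 * 100 / 130
= 30000 / 130
= 230.77

230.77 damage


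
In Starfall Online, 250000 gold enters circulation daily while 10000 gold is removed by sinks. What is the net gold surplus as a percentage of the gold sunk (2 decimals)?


Net gold = 250000 - 10000 = 240000
Inflation rate = net / sunk * 100 = 240000 / 10000 * 100
= 24.0 * 100
= 2400.00%

2400.00%


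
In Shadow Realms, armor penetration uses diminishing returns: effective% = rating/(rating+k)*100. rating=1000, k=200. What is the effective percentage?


effective% = rating / (rating + k) * 100
= 1000 / (1000 + 200) * 100
= 1000 / 1200 * 100
= 0.833333 * 100
= 83.33%

83.33%


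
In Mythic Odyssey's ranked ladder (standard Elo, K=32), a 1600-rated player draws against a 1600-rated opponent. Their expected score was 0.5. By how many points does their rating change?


Elo update: delta = K * (S - Ea), where S = 0.5 (draws)
S - Ea = 0.5 - 0.5 = 0.0
Rating change = 32 * 0.0
= 0.00

0.00 rating points


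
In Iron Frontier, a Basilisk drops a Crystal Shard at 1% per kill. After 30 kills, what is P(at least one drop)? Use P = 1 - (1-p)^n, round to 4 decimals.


P(at least one) = 1 - P(none) = 1 - (1-p)^n
p = 1/100 = 0.01
1 - p = 0.99
(1 - p)^30 = 0.99^30 = 0.739700
P(at least one) = 1 - 0.739700 = 0.2603

0.2603


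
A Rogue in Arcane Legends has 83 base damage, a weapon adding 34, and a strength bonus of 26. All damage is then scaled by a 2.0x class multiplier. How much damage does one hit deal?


Sum base + weapon + str = 83 + 34 + 26 = 143
Multiply by 2.0:
143 * 2.0 = 286.0

286.0 damage


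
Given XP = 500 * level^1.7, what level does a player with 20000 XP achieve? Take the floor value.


XP = 500 * level^1.7, so level = (XP / 500)^(1/1.7)
= (20000 / 500)^(1/1.7)
= 40.0^0.5882
= 8.7577
Floor: level = 8

level 8


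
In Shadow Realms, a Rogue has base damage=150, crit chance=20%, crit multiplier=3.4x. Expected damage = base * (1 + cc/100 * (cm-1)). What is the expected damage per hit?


E[dmg] = base * (1 + crit_chance * (crit_mult - 1))
cc as decimal = 20/100 = 0.2
cm - 1 = 3.4 - 1 = 2.4
Bonus factor = 0.2 * 2.4 = 0.48
Total multiplier = 1 + 0.48 = 1.48
Expected damage = 150 * 1.48 = 222.00

222.00 damage
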